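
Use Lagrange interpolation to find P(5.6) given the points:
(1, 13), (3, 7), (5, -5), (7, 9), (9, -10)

Lagrange interpolation formula:
P(x) = Σ yᵢ × Lᵢ(x)
where Lᵢ(x) = Π_{j≠i} (x - xⱼ)/(xᵢ - xⱼ)

L_0(5.6) = (5.6 - 3)/(1 - 3) × (5.6 - 5)/(1 - 5) × (5.6 - 7)/(1 - 7) × (5.6 - 9)/(1 - 9) = 0.019337
L_1(5.6) = (5.6 - 1)/(3 - 1) × (5.6 - 5)/(3 - 5) × (5.6 - 7)/(3 - 7) × (5.6 - 9)/(3 - 9) = -0.136850
L_2(5.6) = (5.6 - 1)/(5 - 1) × (5.6 - 3)/(5 - 3) × (5.6 - 7)/(5 - 7) × (5.6 - 9)/(5 - 9) = 0.889525
L_3(5.6) = (5.6 - 1)/(7 - 1) × (5.6 - 3)/(7 - 3) × (5.6 - 5)/(7 - 5) × (5.6 - 9)/(7 - 9) = 0.254150
L_4(5.6) = (5.6 - 1)/(9 - 1) × (5.6 - 3)/(9 - 3) × (5.6 - 5)/(9 - 5) × (5.6 - 7)/(9 - 7) = -0.026162

P(5.6) = 13×L_0(5.6) + 7×L_1(5.6) + (-5)×L_2(5.6) + 9×L_3(5.6) + (-10)×L_4(5.6)
P(5.6) = -2.605213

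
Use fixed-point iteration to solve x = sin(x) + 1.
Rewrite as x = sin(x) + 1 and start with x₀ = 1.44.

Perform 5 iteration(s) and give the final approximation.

Equation: x = sin(x) + 1
Fixed-point form: x = sin(x) + 1
x₀ = 1.44

x_1 = g(1.440000) = 1.991458
x_2 = g(1.991458) = 1.912819
x_3 = g(1.912819) = 1.942078
x_4 = g(1.942078) = 1.931863
x_5 = g(1.931863) = 1.935521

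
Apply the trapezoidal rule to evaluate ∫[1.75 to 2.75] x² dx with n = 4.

f(x) = x²
a = 1.75, b = 2.75, n = 4
h = (b - a)/n = 0.250000

Trapezoidal rule: (h/2)[f(x₀) + 2f(x₁) + 2f(x₂) + ... + f(xₙ)]

x_0 = 1.7500, f(x_0) = 3.062500, coefficient = 1
x_1 = 2.0000, f(x_1) = 4.000000, coefficient = 2
x_2 = 2.2500, f(x_2) = 5.062500, coefficient = 2
x_3 = 2.5000, f(x_3) = 6.250000, coefficient = 2
x_4 = 2.7500, f(x_4) = 7.562500, coefficient = 1

I ≈ (0.250000/2) × 41.250000 = 5.156250
Exact value: 5.145833
Error: 0.010417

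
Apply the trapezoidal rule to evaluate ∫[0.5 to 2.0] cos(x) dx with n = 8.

f(x) = cos(x)
a = 0.5, b = 2.0, n = 8
h = (b - a)/n = 0.187500

Trapezoidal rule: (h/2)[f(x₀) + 2f(x₁) + 2f(x₂) + ... + f(xₙ)]

x_0 = 0.5000, f(x_0) = 0.877583, coefficient = 1
x_1 = 0.6875, f(x_1) = 0.772835, coefficient = 2
x_2 = 0.8750, f(x_2) = 0.640997, coefficient = 2
x_3 = 1.0625, f(x_3) = 0.486690, coefficient = 2
x_4 = 1.2500, f(x_4) = 0.315322, coefficient = 2
x_5 = 1.4375, f(x_5) = 0.132902, coefficient = 2
x_6 = 1.6250, f(x_6) = -0.054177, coefficient = 2
x_7 = 1.8125, f(x_7) = -0.239357, coefficient = 2
x_8 = 2.0000, f(x_8) = -0.416147, coefficient = 1

I ≈ (0.187500/2) × 4.571859 = 0.428612
Exact value: 0.429872
Error: 0.001260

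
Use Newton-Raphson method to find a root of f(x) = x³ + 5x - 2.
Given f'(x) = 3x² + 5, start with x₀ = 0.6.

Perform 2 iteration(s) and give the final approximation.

f(x) = x³ + 5x - 2
f'(x) = 3x² + 5
x₀ = 0.6

Newton-Raphson formula: x_{n+1} = x_n - f(x_n)/f'(x_n)

Iteration 1:
  f(0.600000) = 1.216000
  f'(0.600000) = 6.080000
  x_1 = 0.600000 - 1.216000/6.080000 = 0.400000
Iteration 2:
  f(0.400000) = 0.064000
  f'(0.400000) = 5.480000
  x_2 = 0.400000 - 0.064000/5.480000 = 0.388321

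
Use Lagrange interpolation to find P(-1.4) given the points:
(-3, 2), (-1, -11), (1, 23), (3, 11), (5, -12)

Lagrange interpolation formula:
P(x) = Σ yᵢ × Lᵢ(x)
where Lᵢ(x) = Π_{j≠i} (x - xⱼ)/(xᵢ - xⱼ)

L_0(-1.4) = (-1.4 - (-1))/(-3 - (-1)) × (-1.4 - 1)/(-3 - 1) × (-1.4 - 3)/(-3 - 3) × (-1.4 - 5)/(-3 - 5) = 0.070400
L_1(-1.4) = (-1.4 - (-3))/(-1 - (-3)) × (-1.4 - 1)/(-1 - 1) × (-1.4 - 3)/(-1 - 3) × (-1.4 - 5)/(-1 - 5) = 1.126400
L_2(-1.4) = (-1.4 - (-3))/(1 - (-3)) × (-1.4 - (-1))/(1 - (-1)) × (-1.4 - 3)/(1 - 3) × (-1.4 - 5)/(1 - 5) = -0.281600
L_3(-1.4) = (-1.4 - (-3))/(3 - (-3)) × (-1.4 - (-1))/(3 - (-1)) × (-1.4 - 1)/(3 - 1) × (-1.4 - 5)/(3 - 5) = 0.102400
L_4(-1.4) = (-1.4 - (-3))/(5 - (-3)) × (-1.4 - (-1))/(5 - (-1)) × (-1.4 - 1)/(5 - 1) × (-1.4 - 3)/(5 - 3) = -0.017600

P(-1.4) = 2×L_0(-1.4) + (-11)×L_1(-1.4) + 23×L_2(-1.4) + 11×L_3(-1.4) + (-12)×L_4(-1.4)
P(-1.4) = -17.388800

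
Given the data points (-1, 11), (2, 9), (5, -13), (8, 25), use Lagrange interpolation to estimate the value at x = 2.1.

Lagrange interpolation formula:
P(x) = Σ yᵢ × Lᵢ(x)
where Lᵢ(x) = Π_{j≠i} (x - xⱼ)/(xᵢ - xⱼ)

L_0(2.1) = (2.1 - 2)/(-1 - 2) × (2.1 - 5)/(-1 - 5) × (2.1 - 8)/(-1 - 8) = -0.010562
L_1(2.1) = (2.1 - (-1))/(2 - (-1)) × (2.1 - 5)/(2 - 5) × (2.1 - 8)/(2 - 8) = 0.982241
L_2(2.1) = (2.1 - (-1))/(5 - (-1)) × (2.1 - 2)/(5 - 2) × (2.1 - 8)/(5 - 8) = 0.033870
L_3(2.1) = (2.1 - (-1))/(8 - (-1)) × (2.1 - 2)/(8 - 2) × (2.1 - 5)/(8 - 5) = -0.005549

P(2.1) = 11×L_0(2.1) + 9×L_1(2.1) + (-13)×L_2(2.1) + 25×L_3(2.1)
P(2.1) = 8.144938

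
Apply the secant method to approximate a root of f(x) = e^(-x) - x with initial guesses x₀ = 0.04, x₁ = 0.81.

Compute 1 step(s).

f(x) = e^(-x) - x
x₀ = 0.04, x₁ = 0.81

Secant formula: x_{n+1} = x_n - f(x_n)(x_n - x_{n-1})/(f(x_n) - f(x_{n-1}))

Iteration 1:
  f(0.040000) = 0.920789
  f(0.810000) = -0.365142
  x_2 = 0.810000 - (-0.365142)×(0.810000 - 0.040000)/(-0.365142 - 0.920789)
       = 0.591357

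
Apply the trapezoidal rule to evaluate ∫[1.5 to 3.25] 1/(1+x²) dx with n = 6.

f(x) = 1/(1+x²)
a = 1.5, b = 3.25, n = 6
h = (b - a)/n = 0.291667

Trapezoidal rule: (h/2)[f(x₀) + 2f(x₁) + 2f(x₂) + ... + f(xₙ)]

x_0 = 1.5000, f(x_0) = 0.307692, coefficient = 1
x_1 = 1.7917, f(x_1) = 0.237526, coefficient = 2
x_2 = 2.0833, f(x_2) = 0.187256, coefficient = 2
x_3 = 2.3750, f(x_3) = 0.150588, coefficient = 2
x_4 = 2.6667, f(x_4) = 0.123288, coefficient = 2
x_5 = 2.9583, f(x_5) = 0.102546, coefficient = 2
x_6 = 3.2500, f(x_6) = 0.086486, coefficient = 1

I ≈ (0.291667/2) × 1.996586 = 0.291169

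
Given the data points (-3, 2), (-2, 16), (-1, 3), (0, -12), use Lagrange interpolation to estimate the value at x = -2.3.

Lagrange interpolation formula:
P(x) = Σ yᵢ × Lᵢ(x)
where Lᵢ(x) = Π_{j≠i} (x - xⱼ)/(xᵢ - xⱼ)

L_0(-2.3) = (-2.3 - (-2))/(-3 - (-2)) × (-2.3 - (-1))/(-3 - (-1)) × (-2.3 - 0)/(-3 - 0) = 0.149500
L_1(-2.3) = (-2.3 - (-3))/(-2 - (-3)) × (-2.3 - (-1))/(-2 - (-1)) × (-2.3 - 0)/(-2 - 0) = 1.046500
L_2(-2.3) = (-2.3 - (-3))/(-1 - (-3)) × (-2.3 - (-2))/(-1 - (-2)) × (-2.3 - 0)/(-1 - 0) = -0.241500
L_3(-2.3) = (-2.3 - (-3))/(0 - (-3)) × (-2.3 - (-2))/(0 - (-2)) × (-2.3 - (-1))/(0 - (-1)) = 0.045500

P(-2.3) = 2×L_0(-2.3) + 16×L_1(-2.3) + 3×L_2(-2.3) + (-12)×L_3(-2.3)
P(-2.3) = 15.772500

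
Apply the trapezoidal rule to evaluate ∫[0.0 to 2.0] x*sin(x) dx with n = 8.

f(x) = x*sin(x)
a = 0.0, b = 2.0, n = 8
h = (b - a)/n = 0.250000

Trapezoidal rule: (h/2)[f(x₀) + 2f(x₁) + 2f(x₂) + ... + f(xₙ)]

x_0 = 0.0000, f(x_0) = 0.000000, coefficient = 1
x_1 = 0.2500, f(x_1) = 0.061851, coefficient = 2
x_2 = 0.5000, f(x_2) = 0.239713, coefficient = 2
x_3 = 0.7500, f(x_3) = 0.511229, coefficient = 2
x_4 = 1.0000, f(x_4) = 0.841471, coefficient = 2
x_5 = 1.2500, f(x_5) = 1.186231, coefficient = 2
x_6 = 1.5000, f(x_6) = 1.496242, coefficient = 2
x_7 = 1.7500, f(x_7) = 1.721975, coefficient = 2
x_8 = 2.0000, f(x_8) = 1.818595, coefficient = 1

I ≈ (0.250000/2) × 13.936020 = 1.742002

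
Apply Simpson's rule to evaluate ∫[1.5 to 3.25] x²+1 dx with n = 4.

f(x) = x²+1
a = 1.5, b = 3.25, n = 4
h = (b - a)/n = 0.437500

Simpson's rule: (h/3)[f(x₀) + 4f(x₁) + 2f(x₂) + ... + f(xₙ)]

x_0 = 1.5000, f(x_0) = 3.250000, coefficient = 1
x_1 = 1.9375, f(x_1) = 4.753906, coefficient = 4
x_2 = 2.3750, f(x_2) = 6.640625, coefficient = 2
x_3 = 2.8125, f(x_3) = 8.910156, coefficient = 4
x_4 = 3.2500, f(x_4) = 11.562500, coefficient = 1

I ≈ (0.437500/3) × 82.750000 = 12.067708
Exact value: 12.067708
Error: 0.000000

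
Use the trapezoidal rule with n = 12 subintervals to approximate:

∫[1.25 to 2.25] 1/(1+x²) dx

f(x) = 1/(1+x²)
a = 1.25, b = 2.25, n = 12
h = (b - a)/n = 0.083333

Trapezoidal rule: (h/2)[f(x₀) + 2f(x₁) + 2f(x₂) + ... + f(xₙ)]

x_0 = 1.2500, f(x_0) = 0.390244, coefficient = 1
x_1 = 1.3333, f(x_1) = 0.360000, coefficient = 2
x_2 = 1.4167, f(x_2) = 0.332564, coefficient = 2
x_3 = 1.5000, f(x_3) = 0.307692, coefficient = 2
x_4 = 1.5833, f(x_4) = 0.285149, coefficient = 2
x_5 = 1.6667, f(x_5) = 0.264706, coefficient = 2
x_6 = 1.7500, f(x_6) = 0.246154, coefficient = 2
x_7 = 1.8333, f(x_7) = 0.229299, coefficient = 2
x_8 = 1.9167, f(x_8) = 0.213967, coefficient = 2
x_9 = 2.0000, f(x_9) = 0.200000, coefficient = 2
x_10 = 2.0833, f(x_10) = 0.187256, coefficient = 2
x_11 = 2.1667, f(x_11) = 0.175610, coefficient = 2
x_12 = 2.2500, f(x_12) = 0.164948, coefficient = 1

I ≈ (0.083333/2) × 6.159986 = 0.256666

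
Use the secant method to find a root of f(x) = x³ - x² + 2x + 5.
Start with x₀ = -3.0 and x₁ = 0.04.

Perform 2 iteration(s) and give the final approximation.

f(x) = x³ - x² + 2x + 5
x₀ = -3.0, x₁ = 0.04

Secant formula: x_{n+1} = x_n - f(x_n)(x_n - x_{n-1})/(f(x_n) - f(x_{n-1}))

Iteration 1:
  f(-3.000000) = -37.000000
  f(0.040000) = 5.078464
  x_2 = 0.040000 - 5.078464×(0.040000 - (-3.000000))/(5.078464 - (-37.000000))
       = -0.326899
Iteration 2:
  f(0.040000) = 5.078464
  f(-0.326899) = 4.204407
  x_3 = -0.326899 - 4.204407×(-0.326899 - 0.040000)/(4.204407 - 5.078464)
       = -2.091761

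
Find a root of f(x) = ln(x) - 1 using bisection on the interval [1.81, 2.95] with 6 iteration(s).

f(x) = ln(x) - 1
Initial interval: [1.81, 2.95]

Iteration 1:
  c_1 = (1.810000 + 2.950000)/2 = 2.380000
  f(c_1) = f(2.380000) = -0.132900
  f(a) × f(c) ≥ 0, new interval: [2.380000, 2.950000]
Iteration 2:
  c_2 = (2.380000 + 2.950000)/2 = 2.665000
  f(c_2) = f(2.665000) = -0.019796
  f(a) × f(c) ≥ 0, new interval: [2.665000, 2.950000]
Iteration 3:
  c_3 = (2.665000 + 2.950000)/2 = 2.807500
  f(c_3) = f(2.807500) = 0.032294
  f(a) × f(c) < 0, new interval: [2.665000, 2.807500]
Iteration 4:
  c_4 = (2.665000 + 2.807500)/2 = 2.736250
  f(c_4) = f(2.736250) = 0.006588
  f(a) × f(c) < 0, new interval: [2.665000, 2.736250]
Iteration 5:
  c_5 = (2.665000 + 2.736250)/2 = 2.700625
  f(c_5) = f(2.700625) = -0.006517
  f(a) × f(c) ≥ 0, new interval: [2.700625, 2.736250]
Iteration 6:
  c_6 = (2.700625 + 2.736250)/2 = 2.718438
  f(c_6) = f(2.718438) = 0.000057
  f(a) × f(c) < 0, new interval: [2.700625, 2.718438]

After 6 iteration(s), the approximation is c_6 = 2.718438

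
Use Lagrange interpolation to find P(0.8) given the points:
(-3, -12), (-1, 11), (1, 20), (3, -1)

Lagrange interpolation formula:
P(x) = Σ yᵢ × Lᵢ(x)
where Lᵢ(x) = Π_{j≠i} (x - xⱼ)/(xᵢ - xⱼ)

L_0(0.8) = (0.8 - (-1))/(-3 - (-1)) × (0.8 - 1)/(-3 - 1) × (0.8 - 3)/(-3 - 3) = -0.016500
L_1(0.8) = (0.8 - (-3))/(-1 - (-3)) × (0.8 - 1)/(-1 - 1) × (0.8 - 3)/(-1 - 3) = 0.104500
L_2(0.8) = (0.8 - (-3))/(1 - (-3)) × (0.8 - (-1))/(1 - (-1)) × (0.8 - 3)/(1 - 3) = 0.940500
L_3(0.8) = (0.8 - (-3))/(3 - (-3)) × (0.8 - (-1))/(3 - (-1)) × (0.8 - 1)/(3 - 1) = -0.028500

P(0.8) = (-12)×L_0(0.8) + 11×L_1(0.8) + 20×L_2(0.8) + (-1)×L_3(0.8)
P(0.8) = 20.186000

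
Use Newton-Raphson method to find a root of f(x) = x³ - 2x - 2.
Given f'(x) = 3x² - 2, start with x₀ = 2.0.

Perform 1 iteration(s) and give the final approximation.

f(x) = x³ - 2x - 2
f'(x) = 3x² - 2
x₀ = 2.0

Newton-Raphson formula: x_{n+1} = x_n - f(x_n)/f'(x_n)

Iteration 1:
  f(2.000000) = 2.000000
  f'(2.000000) = 10.000000
  x_1 = 2.000000 - 2.000000/10.000000 = 1.800000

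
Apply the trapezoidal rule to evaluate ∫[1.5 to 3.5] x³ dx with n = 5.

f(x) = x³
a = 1.5, b = 3.5, n = 5
h = (b - a)/n = 0.400000

Trapezoidal rule: (h/2)[f(x₀) + 2f(x₁) + 2f(x₂) + ... + f(xₙ)]

x_0 = 1.5000, f(x_0) = 3.375000, coefficient = 1
x_1 = 1.9000, f(x_1) = 6.859000, coefficient = 2
x_2 = 2.3000, f(x_2) = 12.167000, coefficient = 2
x_3 = 2.7000, f(x_3) = 19.683000, coefficient = 2
x_4 = 3.1000, f(x_4) = 29.791000, coefficient = 2
x_5 = 3.5000, f(x_5) = 42.875000, coefficient = 1

I ≈ (0.400000/2) × 183.250000 = 36.650000
Exact value: 36.250000
Error: 0.400000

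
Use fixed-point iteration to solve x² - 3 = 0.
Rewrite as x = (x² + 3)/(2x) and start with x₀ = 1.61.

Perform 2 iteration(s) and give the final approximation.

Equation: x² - 3 = 0
Fixed-point form: x = (x² + 3)/(2x)
x₀ = 1.61

x_1 = g(1.610000) = 1.736677
x_2 = g(1.736677) = 1.732057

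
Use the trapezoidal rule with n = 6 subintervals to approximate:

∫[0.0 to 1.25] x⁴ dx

f(x) = x⁴
a = 0.0, b = 1.25, n = 6
h = (b - a)/n = 0.208333

Trapezoidal rule: (h/2)[f(x₀) + 2f(x₁) + 2f(x₂) + ... + f(xₙ)]

x_0 = 0.0000, f(x_0) = 0.000000, coefficient = 1
x_1 = 0.2083, f(x_1) = 0.001884, coefficient = 2
x_2 = 0.4167, f(x_2) = 0.030141, coefficient = 2
x_3 = 0.6250, f(x_3) = 0.152588, coefficient = 2
x_4 = 0.8333, f(x_4) = 0.482253, coefficient = 2
x_5 = 1.0417, f(x_5) = 1.177376, coefficient = 2
x_6 = 1.2500, f(x_6) = 2.441406, coefficient = 1

I ≈ (0.208333/2) × 6.129889 = 0.638530
Exact value: 0.610352
Error: 0.028179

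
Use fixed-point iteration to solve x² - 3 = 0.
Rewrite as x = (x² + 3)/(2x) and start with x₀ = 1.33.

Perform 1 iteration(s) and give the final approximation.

Equation: x² - 3 = 0
Fixed-point form: x = (x² + 3)/(2x)
x₀ = 1.33

x_1 = g(1.330000) = 1.792820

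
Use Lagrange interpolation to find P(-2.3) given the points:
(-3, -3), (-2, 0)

Lagrange interpolation formula:
P(x) = Σ yᵢ × Lᵢ(x)
where Lᵢ(x) = Π_{j≠i} (x - xⱼ)/(xᵢ - xⱼ)

L_0(-2.3) = (-2.3 - (-2))/(-3 - (-2)) = 0.300000
L_1(-2.3) = (-2.3 - (-3))/(-2 - (-3)) = 0.700000

P(-2.3) = (-3)×L_0(-2.3) + 0×L_1(-2.3)
P(-2.3) = -0.900000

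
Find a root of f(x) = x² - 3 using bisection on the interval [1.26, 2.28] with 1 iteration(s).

f(x) = x² - 3
Initial interval: [1.26, 2.28]

Iteration 1:
  c_1 = (1.260000 + 2.280000)/2 = 1.770000
  f(c_1) = f(1.770000) = 0.132900
  f(a) × f(c) < 0, new interval: [1.260000, 1.770000]

After 1 iteration(s), the approximation is c_1 = 1.770000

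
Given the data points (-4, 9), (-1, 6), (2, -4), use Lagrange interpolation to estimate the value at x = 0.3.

Lagrange interpolation formula:
P(x) = Σ yᵢ × Lᵢ(x)
where Lᵢ(x) = Π_{j≠i} (x - xⱼ)/(xᵢ - xⱼ)

L_0(0.3) = (0.3 - (-1))/(-4 - (-1)) × (0.3 - 2)/(-4 - 2) = -0.122778
L_1(0.3) = (0.3 - (-4))/(-1 - (-4)) × (0.3 - 2)/(-1 - 2) = 0.812222
L_2(0.3) = (0.3 - (-4))/(2 - (-4)) × (0.3 - (-1))/(2 - (-1)) = 0.310556

P(0.3) = 9×L_0(0.3) + 6×L_1(0.3) + (-4)×L_2(0.3)
P(0.3) = 2.526111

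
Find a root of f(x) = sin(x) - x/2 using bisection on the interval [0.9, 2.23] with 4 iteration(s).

f(x) = sin(x) - x/2
Initial interval: [0.9, 2.23]

Iteration 1:
  c_1 = (0.900000 + 2.230000)/2 = 1.565000
  f(c_1) = f(1.565000) = 0.217483
  f(a) × f(c) ≥ 0, new interval: [1.565000, 2.230000]
Iteration 2:
  c_2 = (1.565000 + 2.230000)/2 = 1.897500
  f(c_2) = f(1.897500) = -0.001645
  f(a) × f(c) < 0, new interval: [1.565000, 1.897500]
Iteration 3:
  c_3 = (1.565000 + 1.897500)/2 = 1.731250
  f(c_3) = f(1.731250) = 0.121530
  f(a) × f(c) ≥ 0, new interval: [1.731250, 1.897500]
Iteration 4:
  c_4 = (1.731250 + 1.897500)/2 = 1.814375
  f(c_4) = f(1.814375) = 0.063294
  f(a) × f(c) ≥ 0, new interval: [1.814375, 1.897500]

After 4 iteration(s), the approximation is c_4 = 1.814375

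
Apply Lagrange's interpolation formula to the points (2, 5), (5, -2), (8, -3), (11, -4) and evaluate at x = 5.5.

Lagrange interpolation formula:
P(x) = Σ yᵢ × Lᵢ(x)
where Lᵢ(x) = Π_{j≠i} (x - xⱼ)/(xᵢ - xⱼ)

L_0(5.5) = (5.5 - 5)/(2 - 5) × (5.5 - 8)/(2 - 8) × (5.5 - 11)/(2 - 11) = -0.042438
L_1(5.5) = (5.5 - 2)/(5 - 2) × (5.5 - 8)/(5 - 8) × (5.5 - 11)/(5 - 11) = 0.891204
L_2(5.5) = (5.5 - 2)/(8 - 2) × (5.5 - 5)/(8 - 5) × (5.5 - 11)/(8 - 11) = 0.178241
L_3(5.5) = (5.5 - 2)/(11 - 2) × (5.5 - 5)/(11 - 5) × (5.5 - 8)/(11 - 8) = -0.027006

P(5.5) = 5×L_0(5.5) + (-2)×L_1(5.5) + (-3)×L_2(5.5) + (-4)×L_3(5.5)
P(5.5) = -2.421296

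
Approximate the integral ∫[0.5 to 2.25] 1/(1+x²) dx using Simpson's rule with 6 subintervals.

f(x) = 1/(1+x²)
a = 0.5, b = 2.25, n = 6
h = (b - a)/n = 0.291667

Simpson's rule: (h/3)[f(x₀) + 4f(x₁) + 2f(x₂) + ... + f(xₙ)]

x_0 = 0.5000, f(x_0) = 0.800000, coefficient = 1
x_1 = 0.7917, f(x_1) = 0.614728, coefficient = 4
x_2 = 1.0833, f(x_2) = 0.460064, coefficient = 2
x_3 = 1.3750, f(x_3) = 0.345946, coefficient = 4
x_4 = 1.6667, f(x_4) = 0.264706, coefficient = 2
x_5 = 1.9583, f(x_5) = 0.206822, coefficient = 4
x_6 = 2.2500, f(x_6) = 0.164948, coefficient = 1

I ≈ (0.291667/3) × 7.084472 = 0.688768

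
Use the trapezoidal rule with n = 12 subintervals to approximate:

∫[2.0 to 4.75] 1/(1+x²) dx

f(x) = 1/(1+x²)
a = 2.0, b = 4.75, n = 12
h = (b - a)/n = 0.229167

Trapezoidal rule: (h/2)[f(x₀) + 2f(x₁) + 2f(x₂) + ... + f(xₙ)]

x_0 = 2.0000, f(x_0) = 0.200000, coefficient = 1
x_1 = 2.2292, f(x_1) = 0.167527, coefficient = 2
x_2 = 2.4583, f(x_2) = 0.141977, coefficient = 2
x_3 = 2.6875, f(x_3) = 0.121615, coefficient = 2
x_4 = 2.9167, f(x_4) = 0.105186, coefficient = 2
x_5 = 3.1458, f(x_5) = 0.091775, coefficient = 2
x_6 = 3.3750, f(x_6) = 0.080706, coefficient = 2
x_7 = 3.6042, f(x_7) = 0.071480, coefficient = 2
x_8 = 3.8333, f(x_8) = 0.063717, coefficient = 2
x_9 = 4.0625, f(x_9) = 0.057130, coefficient = 2
x_10 = 4.2917, f(x_10) = 0.051498, coefficient = 2
x_11 = 4.5208, f(x_11) = 0.046646, coefficient = 2
x_12 = 4.7500, f(x_12) = 0.042440, coefficient = 1

I ≈ (0.229167/2) × 2.240953 = 0.256776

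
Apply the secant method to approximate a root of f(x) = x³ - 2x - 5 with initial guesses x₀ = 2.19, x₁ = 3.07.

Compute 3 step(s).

f(x) = x³ - 2x - 5
x₀ = 2.19, x₁ = 3.07

Secant formula: x_{n+1} = x_n - f(x_n)(x_n - x_{n-1})/(f(x_n) - f(x_{n-1}))

Iteration 1:
  f(2.190000) = 1.123459
  f(3.070000) = 17.794443
  x_2 = 3.070000 - 17.794443×(3.070000 - 2.190000)/(17.794443 - 1.123459)
       = 2.130697
Iteration 2:
  f(3.070000) = 17.794443
  f(2.130697) = 0.411690
  x_3 = 2.130697 - 0.411690×(2.130697 - 3.070000)/(0.411690 - 17.794443)
       = 2.108450
Iteration 3:
  f(2.130697) = 0.411690
  f(2.108450) = 0.156349
  x_4 = 2.108450 - 0.156349×(2.108450 - 2.130697)/(0.156349 - 0.411690)
       = 2.094829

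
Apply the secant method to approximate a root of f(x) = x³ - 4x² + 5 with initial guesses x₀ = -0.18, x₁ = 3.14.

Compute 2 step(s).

f(x) = x³ - 4x² + 5
x₀ = -0.18, x₁ = 3.14

Secant formula: x_{n+1} = x_n - f(x_n)(x_n - x_{n-1})/(f(x_n) - f(x_{n-1}))

Iteration 1:
  f(-0.180000) = 4.864568
  f(3.140000) = -3.479256
  x_2 = 3.140000 - (-3.479256)×(3.140000 - (-0.180000))/(-3.479256 - 4.864568)
       = 1.755607
Iteration 2:
  f(3.140000) = -3.479256
  f(1.755607) = -1.917570
  x_3 = 1.755607 - (-1.917570)×(1.755607 - 3.140000)/(-1.917570 - (-3.479256))
       = 0.055732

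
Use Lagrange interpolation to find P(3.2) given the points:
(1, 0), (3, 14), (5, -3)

Lagrange interpolation formula:
P(x) = Σ yᵢ × Lᵢ(x)
where Lᵢ(x) = Π_{j≠i} (x - xⱼ)/(xᵢ - xⱼ)

L_0(3.2) = (3.2 - 3)/(1 - 3) × (3.2 - 5)/(1 - 5) = -0.045000
L_1(3.2) = (3.2 - 1)/(3 - 1) × (3.2 - 5)/(3 - 5) = 0.990000
L_2(3.2) = (3.2 - 1)/(5 - 1) × (3.2 - 3)/(5 - 3) = 0.055000

P(3.2) = 0×L_0(3.2) + 14×L_1(3.2) + (-3)×L_2(3.2)
P(3.2) = 13.695000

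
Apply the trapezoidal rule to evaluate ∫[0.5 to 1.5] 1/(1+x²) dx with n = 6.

f(x) = 1/(1+x²)
a = 0.5, b = 1.5, n = 6
h = (b - a)/n = 0.166667

Trapezoidal rule: (h/2)[f(x₀) + 2f(x₁) + 2f(x₂) + ... + f(xₙ)]

x_0 = 0.5000, f(x_0) = 0.800000, coefficient = 1
x_1 = 0.6667, f(x_1) = 0.692308, coefficient = 2
x_2 = 0.8333, f(x_2) = 0.590164, coefficient = 2
x_3 = 1.0000, f(x_3) = 0.500000, coefficient = 2
x_4 = 1.1667, f(x_4) = 0.423529, coefficient = 2
x_5 = 1.3333, f(x_5) = 0.360000, coefficient = 2
x_6 = 1.5000, f(x_6) = 0.307692, coefficient = 1

I ≈ (0.166667/2) × 6.239694 = 0.519975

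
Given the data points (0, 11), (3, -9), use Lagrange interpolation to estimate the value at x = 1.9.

Lagrange interpolation formula:
P(x) = Σ yᵢ × Lᵢ(x)
where Lᵢ(x) = Π_{j≠i} (x - xⱼ)/(xᵢ - xⱼ)

L_0(1.9) = (1.9 - 3)/(0 - 3) = 0.366667
L_1(1.9) = (1.9 - 0)/(3 - 0) = 0.633333

P(1.9) = 11×L_0(1.9) + (-9)×L_1(1.9)
P(1.9) = -1.666667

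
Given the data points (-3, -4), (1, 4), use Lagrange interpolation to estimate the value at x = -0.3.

Lagrange interpolation formula:
P(x) = Σ yᵢ × Lᵢ(x)
where Lᵢ(x) = Π_{j≠i} (x - xⱼ)/(xᵢ - xⱼ)

L_0(-0.3) = (-0.3 - 1)/(-3 - 1) = 0.325000
L_1(-0.3) = (-0.3 - (-3))/(1 - (-3)) = 0.675000

P(-0.3) = (-4)×L_0(-0.3) + 4×L_1(-0.3)
P(-0.3) = 1.400000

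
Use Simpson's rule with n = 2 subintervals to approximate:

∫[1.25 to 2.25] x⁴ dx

f(x) = x⁴
a = 1.25, b = 2.25, n = 2
h = (b - a)/n = 0.500000

Simpson's rule: (h/3)[f(x₀) + 4f(x₁) + 2f(x₂) + ... + f(xₙ)]

x_0 = 1.2500, f(x_0) = 2.441406, coefficient = 1
x_1 = 1.7500, f(x_1) = 9.378906, coefficient = 4
x_2 = 2.2500, f(x_2) = 25.628906, coefficient = 1

I ≈ (0.500000/3) × 65.585938 = 10.930990
Exact value: 10.922656
Error: 0.008333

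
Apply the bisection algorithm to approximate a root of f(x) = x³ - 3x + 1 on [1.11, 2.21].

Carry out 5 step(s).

f(x) = x³ - 3x + 1
Initial interval: [1.11, 2.21]

Iteration 1:
  c_1 = (1.110000 + 2.210000)/2 = 1.660000
  f(c_1) = f(1.660000) = 0.594296
  f(a) × f(c) < 0, new interval: [1.110000, 1.660000]
Iteration 2:
  c_2 = (1.110000 + 1.660000)/2 = 1.385000
  f(c_2) = f(1.385000) = -0.498258
  f(a) × f(c) ≥ 0, new interval: [1.385000, 1.660000]
Iteration 3:
  c_3 = (1.385000 + 1.660000)/2 = 1.522500
  f(c_3) = f(1.522500) = -0.038335
  f(a) × f(c) ≥ 0, new interval: [1.522500, 1.660000]
Iteration 4:
  c_4 = (1.522500 + 1.660000)/2 = 1.591250
  f(c_4) = f(1.591250) = 0.255417
  f(a) × f(c) < 0, new interval: [1.522500, 1.591250]
Iteration 5:
  c_5 = (1.522500 + 1.591250)/2 = 1.556875
  f(c_5) = f(1.556875) = 0.103022
  f(a) × f(c) < 0, new interval: [1.522500, 1.556875]

After 5 iteration(s), the approximation is c_5 = 1.556875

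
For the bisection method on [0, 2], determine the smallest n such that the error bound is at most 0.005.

We need (b-a)/2^n ≤ 0.005
(2 - 0)/2^n ≤ 0.005
2/2^n ≤ 0.005
2^n ≥ 400
n ≥ log₂(400) = 8.64
n ≥ 9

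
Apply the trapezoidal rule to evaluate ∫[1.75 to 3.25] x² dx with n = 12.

f(x) = x²
a = 1.75, b = 3.25, n = 12
h = (b - a)/n = 0.125000

Trapezoidal rule: (h/2)[f(x₀) + 2f(x₁) + 2f(x₂) + ... + f(xₙ)]

x_0 = 1.7500, f(x_0) = 3.062500, coefficient = 1
x_1 = 1.8750, f(x_1) = 3.515625, coefficient = 2
x_2 = 2.0000, f(x_2) = 4.000000, coefficient = 2
x_3 = 2.1250, f(x_3) = 4.515625, coefficient = 2
x_4 = 2.2500, f(x_4) = 5.062500, coefficient = 2
x_5 = 2.3750, f(x_5) = 5.640625, coefficient = 2
x_6 = 2.5000, f(x_6) = 6.250000, coefficient = 2
x_7 = 2.6250, f(x_7) = 6.890625, coefficient = 2
x_8 = 2.7500, f(x_8) = 7.562500, coefficient = 2
x_9 = 2.8750, f(x_9) = 8.265625, coefficient = 2
x_10 = 3.0000, f(x_10) = 9.000000, coefficient = 2
x_11 = 3.1250, f(x_11) = 9.765625, coefficient = 2
x_12 = 3.2500, f(x_12) = 10.562500, coefficient = 1

I ≈ (0.125000/2) × 154.562500 = 9.660156
Exact value: 9.656250
Error: 0.003906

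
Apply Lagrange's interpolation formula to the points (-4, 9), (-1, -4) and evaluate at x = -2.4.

Lagrange interpolation formula:
P(x) = Σ yᵢ × Lᵢ(x)
where Lᵢ(x) = Π_{j≠i} (x - xⱼ)/(xᵢ - xⱼ)

L_0(-2.4) = (-2.4 - (-1))/(-4 - (-1)) = 0.466667
L_1(-2.4) = (-2.4 - (-4))/(-1 - (-4)) = 0.533333

P(-2.4) = 9×L_0(-2.4) + (-4)×L_1(-2.4)
P(-2.4) = 2.066667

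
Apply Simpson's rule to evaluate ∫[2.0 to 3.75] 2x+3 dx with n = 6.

f(x) = 2x+3
a = 2.0, b = 3.75, n = 6
h = (b - a)/n = 0.291667

Simpson's rule: (h/3)[f(x₀) + 4f(x₁) + 2f(x₂) + ... + f(xₙ)]

x_0 = 2.0000, f(x_0) = 7.000000, coefficient = 1
x_1 = 2.2917, f(x_1) = 7.583333, coefficient = 4
x_2 = 2.5833, f(x_2) = 8.166667, coefficient = 2
x_3 = 2.8750, f(x_3) = 8.750000, coefficient = 4
x_4 = 3.1667, f(x_4) = 9.333333, coefficient = 2
x_5 = 3.4583, f(x_5) = 9.916667, coefficient = 4
x_6 = 3.7500, f(x_6) = 10.500000, coefficient = 1

I ≈ (0.291667/3) × 157.500000 = 15.312500
Exact value: 15.312500
Error: 0.000000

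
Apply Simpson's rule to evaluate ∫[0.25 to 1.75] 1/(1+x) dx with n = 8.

f(x) = 1/(1+x)
a = 0.25, b = 1.75, n = 8
h = (b - a)/n = 0.187500

Simpson's rule: (h/3)[f(x₀) + 4f(x₁) + 2f(x₂) + ... + f(xₙ)]

x_0 = 0.2500, f(x_0) = 0.800000, coefficient = 1
x_1 = 0.4375, f(x_1) = 0.695652, coefficient = 4
x_2 = 0.6250, f(x_2) = 0.615385, coefficient = 2
x_3 = 0.8125, f(x_3) = 0.551724, coefficient = 4
x_4 = 1.0000, f(x_4) = 0.500000, coefficient = 2
x_5 = 1.1875, f(x_5) = 0.457143, coefficient = 4
x_6 = 1.3750, f(x_6) = 0.421053, coefficient = 2
x_7 = 1.5625, f(x_7) = 0.390244, coefficient = 4
x_8 = 1.7500, f(x_8) = 0.363636, coefficient = 1

I ≈ (0.187500/3) × 12.615563 = 0.788473
Exact value: 0.788457
Error: 0.000015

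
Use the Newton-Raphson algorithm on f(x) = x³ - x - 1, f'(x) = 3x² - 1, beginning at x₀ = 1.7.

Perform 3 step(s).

f(x) = x³ - x - 1
f'(x) = 3x² - 1
x₀ = 1.7

Newton-Raphson formula: x_{n+1} = x_n - f(x_n)/f'(x_n)

Iteration 1:
  f(1.700000) = 2.213000
  f'(1.700000) = 7.670000
  x_1 = 1.700000 - 2.213000/7.670000 = 1.411473
Iteration 2:
  f(1.411473) = 0.400544
  f'(1.411473) = 4.976770
  x_2 = 1.411473 - 0.400544/4.976770 = 1.330991
Iteration 3:
  f(1.330991) = 0.026907
  f'(1.330991) = 4.314608
  x_3 = 1.330991 - 0.026907/4.314608 = 1.324754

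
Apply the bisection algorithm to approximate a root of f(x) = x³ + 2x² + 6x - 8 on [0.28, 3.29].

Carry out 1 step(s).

f(x) = x³ + 2x² + 6x - 8
Initial interval: [0.28, 3.29]

Iteration 1:
  c_1 = (0.280000 + 3.290000)/2 = 1.785000
  f(c_1) = f(1.785000) = 14.769862
  f(a) × f(c) < 0, new interval: [0.280000, 1.785000]

After 1 iteration(s), the approximation is c_1 = 1.785000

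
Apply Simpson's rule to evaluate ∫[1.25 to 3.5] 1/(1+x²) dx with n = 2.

f(x) = 1/(1+x²)
a = 1.25, b = 3.5, n = 2
h = (b - a)/n = 1.125000

Simpson's rule: (h/3)[f(x₀) + 4f(x₁) + 2f(x₂) + ... + f(xₙ)]

x_0 = 1.2500, f(x_0) = 0.390244, coefficient = 1
x_1 = 2.3750, f(x_1) = 0.150588, coefficient = 4
x_2 = 3.5000, f(x_2) = 0.075472, coefficient = 1

I ≈ (1.125000/3) × 1.068069 = 0.400526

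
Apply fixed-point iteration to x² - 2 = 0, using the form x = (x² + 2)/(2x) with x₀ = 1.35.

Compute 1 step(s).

Equation: x² - 2 = 0
Fixed-point form: x = (x² + 2)/(2x)
x₀ = 1.35

x_1 = g(1.350000) = 1.415741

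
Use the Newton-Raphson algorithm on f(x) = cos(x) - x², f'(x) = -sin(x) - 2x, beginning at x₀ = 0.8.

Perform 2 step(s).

f(x) = cos(x) - x²
f'(x) = -sin(x) - 2x
x₀ = 0.8

Newton-Raphson formula: x_{n+1} = x_n - f(x_n)/f'(x_n)

Iteration 1:
  f(0.800000) = 0.056707
  f'(0.800000) = -2.317356
  x_1 = 0.800000 - 0.056707/(-2.317356) = 0.824470
Iteration 2:
  f(0.824470) = -0.000806
  f'(0.824470) = -2.383129
  x_2 = 0.824470 - (-0.000806)/(-2.383129) = 0.824132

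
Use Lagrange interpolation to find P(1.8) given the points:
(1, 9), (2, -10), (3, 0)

Lagrange interpolation formula:
P(x) = Σ yᵢ × Lᵢ(x)
where Lᵢ(x) = Π_{j≠i} (x - xⱼ)/(xᵢ - xⱼ)

L_0(1.8) = (1.8 - 2)/(1 - 2) × (1.8 - 3)/(1 - 3) = 0.120000
L_1(1.8) = (1.8 - 1)/(2 - 1) × (1.8 - 3)/(2 - 3) = 0.960000
L_2(1.8) = (1.8 - 1)/(3 - 1) × (1.8 - 2)/(3 - 2) = -0.080000

P(1.8) = 9×L_0(1.8) + (-10)×L_1(1.8) + 0×L_2(1.8)
P(1.8) = -8.520000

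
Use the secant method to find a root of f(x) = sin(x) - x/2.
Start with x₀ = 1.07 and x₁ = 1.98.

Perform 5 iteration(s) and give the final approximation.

f(x) = sin(x) - x/2
x₀ = 1.07, x₁ = 1.98

Secant formula: x_{n+1} = x_n - f(x_n)(x_n - x_{n-1})/(f(x_n) - f(x_{n-1}))

Iteration 1:
  f(1.070000) = 0.342201
  f(1.980000) = -0.072562
  x_2 = 1.980000 - (-0.072562)×(1.980000 - 1.070000)/(-0.072562 - 0.342201)
       = 1.820797
Iteration 2:
  f(1.980000) = -0.072562
  f(1.820797) = 0.058514
  x_3 = 1.820797 - 0.058514×(1.820797 - 1.980000)/(0.058514 - (-0.072562))
       = 1.891867
Iteration 3:
  f(1.820797) = 0.058514
  f(1.891867) = 0.002965
  x_4 = 1.891867 - 0.002965×(1.891867 - 1.820797)/(0.002965 - 0.058514)
       = 1.895660
Iteration 4:
  f(1.891867) = 0.002965
  f(1.895660) = -0.000136
  x_5 = 1.895660 - (-0.000136)×(1.895660 - 1.891867)/(-0.000136 - 0.002965)
       = 1.895494
Iteration 5:
  f(1.895660) = -0.000136
  f(1.895494) = 0.000000
  x_6 = 1.895494 - 0.000000×(1.895494 - 1.895660)/(0.000000 - (-0.000136))
       = 1.895494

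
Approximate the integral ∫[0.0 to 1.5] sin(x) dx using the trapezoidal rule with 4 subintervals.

f(x) = sin(x)
a = 0.0, b = 1.5, n = 4
h = (b - a)/n = 0.375000

Trapezoidal rule: (h/2)[f(x₀) + 2f(x₁) + 2f(x₂) + ... + f(xₙ)]

x_0 = 0.0000, f(x_0) = 0.000000, coefficient = 1
x_1 = 0.3750, f(x_1) = 0.366273, coefficient = 2
x_2 = 0.7500, f(x_2) = 0.681639, coefficient = 2
x_3 = 1.1250, f(x_3) = 0.902268, coefficient = 2
x_4 = 1.5000, f(x_4) = 0.997495, coefficient = 1

I ≈ (0.375000/2) × 4.897853 = 0.918347
Exact value: 0.929263
Error: 0.010915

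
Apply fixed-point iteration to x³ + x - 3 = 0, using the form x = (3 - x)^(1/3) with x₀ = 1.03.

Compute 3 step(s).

Equation: x³ + x - 3 = 0
Fixed-point form: x = (3 - x)^(1/3)
x₀ = 1.03

x_1 = g(1.030000) = 1.253590
x_2 = g(1.253590) = 1.204247
x_3 = g(1.204247) = 1.215483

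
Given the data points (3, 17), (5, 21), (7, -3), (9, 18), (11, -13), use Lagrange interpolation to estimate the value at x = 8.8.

Lagrange interpolation formula:
P(x) = Σ yᵢ × Lᵢ(x)
where Lᵢ(x) = Π_{j≠i} (x - xⱼ)/(xᵢ - xⱼ)

L_0(8.8) = (8.8 - 5)/(3 - 5) × (8.8 - 7)/(3 - 7) × (8.8 - 9)/(3 - 9) × (8.8 - 11)/(3 - 11) = 0.007837
L_1(8.8) = (8.8 - 3)/(5 - 3) × (8.8 - 7)/(5 - 7) × (8.8 - 9)/(5 - 9) × (8.8 - 11)/(5 - 11) = -0.047850
L_2(8.8) = (8.8 - 3)/(7 - 3) × (8.8 - 5)/(7 - 5) × (8.8 - 9)/(7 - 9) × (8.8 - 11)/(7 - 11) = 0.151525
L_3(8.8) = (8.8 - 3)/(9 - 3) × (8.8 - 5)/(9 - 5) × (8.8 - 7)/(9 - 7) × (8.8 - 11)/(9 - 11) = 0.909150
L_4(8.8) = (8.8 - 3)/(11 - 3) × (8.8 - 5)/(11 - 5) × (8.8 - 7)/(11 - 7) × (8.8 - 9)/(11 - 9) = -0.020662

P(8.8) = 17×L_0(8.8) + 21×L_1(8.8) + (-3)×L_2(8.8) + 18×L_3(8.8) + (-13)×L_4(8.8)
P(8.8) = 15.307125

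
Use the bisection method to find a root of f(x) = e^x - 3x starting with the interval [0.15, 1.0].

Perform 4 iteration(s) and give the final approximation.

f(x) = e^x - 3x
Initial interval: [0.15, 1.0]

Iteration 1:
  c_1 = (0.150000 + 1.000000)/2 = 0.575000
  f(c_1) = f(0.575000) = 0.052131
  f(a) × f(c) ≥ 0, new interval: [0.575000, 1.000000]
Iteration 2:
  c_2 = (0.575000 + 1.000000)/2 = 0.787500
  f(c_2) = f(0.787500) = -0.164605
  f(a) × f(c) < 0, new interval: [0.575000, 0.787500]
Iteration 3:
  c_3 = (0.575000 + 0.787500)/2 = 0.681250
  f(c_3) = f(0.681250) = -0.067403
  f(a) × f(c) < 0, new interval: [0.575000, 0.681250]
Iteration 4:
  c_4 = (0.575000 + 0.681250)/2 = 0.628125
  f(c_4) = f(0.628125) = -0.010282
  f(a) × f(c) < 0, new interval: [0.575000, 0.628125]

After 4 iteration(s), the approximation is c_4 = 0.628125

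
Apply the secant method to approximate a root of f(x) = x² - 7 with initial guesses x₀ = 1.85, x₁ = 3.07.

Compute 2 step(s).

f(x) = x² - 7
x₀ = 1.85, x₁ = 3.07

Secant formula: x_{n+1} = x_n - f(x_n)(x_n - x_{n-1})/(f(x_n) - f(x_{n-1}))

Iteration 1:
  f(1.850000) = -3.577500
  f(3.070000) = 2.424900
  x_2 = 3.070000 - 2.424900×(3.070000 - 1.850000)/(2.424900 - (-3.577500))
       = 2.577134
Iteration 2:
  f(3.070000) = 2.424900
  f(2.577134) = -0.358380
  x_3 = 2.577134 - (-0.358380)×(2.577134 - 3.070000)/(-0.358380 - 2.424900)
       = 2.640596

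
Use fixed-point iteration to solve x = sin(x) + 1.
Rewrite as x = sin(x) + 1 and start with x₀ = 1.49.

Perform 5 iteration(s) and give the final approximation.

Equation: x = sin(x) + 1
Fixed-point form: x = sin(x) + 1
x₀ = 1.49

x_1 = g(1.490000) = 1.996738
x_2 = g(1.996738) = 1.910650
x_3 = g(1.910650) = 1.942803
x_4 = g(1.942803) = 1.931600
x_5 = g(1.931600) = 1.935614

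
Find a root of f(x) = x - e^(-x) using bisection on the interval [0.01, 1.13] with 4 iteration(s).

f(x) = x - e^(-x)
Initial interval: [0.01, 1.13]

Iteration 1:
  c_1 = (0.010000 + 1.130000)/2 = 0.570000
  f(c_1) = f(0.570000) = 0.004475
  f(a) × f(c) < 0, new interval: [0.010000, 0.570000]
Iteration 2:
  c_2 = (0.010000 + 0.570000)/2 = 0.290000
  f(c_2) = f(0.290000) = -0.458264
  f(a) × f(c) ≥ 0, new interval: [0.290000, 0.570000]
Iteration 3:
  c_3 = (0.290000 + 0.570000)/2 = 0.430000
  f(c_3) = f(0.430000) = -0.220509
  f(a) × f(c) ≥ 0, new interval: [0.430000, 0.570000]
Iteration 4:
  c_4 = (0.430000 + 0.570000)/2 = 0.500000
  f(c_4) = f(0.500000) = -0.106531
  f(a) × f(c) ≥ 0, new interval: [0.500000, 0.570000]

After 4 iteration(s), the approximation is c_4 = 0.500000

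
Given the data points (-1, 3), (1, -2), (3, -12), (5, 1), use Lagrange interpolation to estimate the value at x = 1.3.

Lagrange interpolation formula:
P(x) = Σ yᵢ × Lᵢ(x)
where Lᵢ(x) = Π_{j≠i} (x - xⱼ)/(xᵢ - xⱼ)

L_0(1.3) = (1.3 - 1)/(-1 - 1) × (1.3 - 3)/(-1 - 3) × (1.3 - 5)/(-1 - 5) = -0.039313
L_1(1.3) = (1.3 - (-1))/(1 - (-1)) × (1.3 - 3)/(1 - 3) × (1.3 - 5)/(1 - 5) = 0.904187
L_2(1.3) = (1.3 - (-1))/(3 - (-1)) × (1.3 - 1)/(3 - 1) × (1.3 - 5)/(3 - 5) = 0.159563
L_3(1.3) = (1.3 - (-1))/(5 - (-1)) × (1.3 - 1)/(5 - 1) × (1.3 - 3)/(5 - 3) = -0.024438

P(1.3) = 3×L_0(1.3) + (-2)×L_1(1.3) + (-12)×L_2(1.3) + 1×L_3(1.3)
P(1.3) = -3.865500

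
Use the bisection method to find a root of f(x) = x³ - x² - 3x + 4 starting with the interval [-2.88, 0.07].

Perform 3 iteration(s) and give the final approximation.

f(x) = x³ - x² - 3x + 4
Initial interval: [-2.88, 0.07]

Iteration 1:
  c_1 = (-2.880000 + 0.070000)/2 = -1.405000
  f(c_1) = f(-1.405000) = 3.467470
  f(a) × f(c) < 0, new interval: [-2.880000, -1.405000]
Iteration 2:
  c_2 = (-2.880000 + (-1.405000))/2 = -2.142500
  f(c_2) = f(-2.142500) = -3.997537
  f(a) × f(c) ≥ 0, new interval: [-2.142500, -1.405000]
Iteration 3:
  c_3 = (-2.142500 + (-1.405000))/2 = -1.773750
  f(c_3) = f(-1.773750) = 0.594508
  f(a) × f(c) < 0, new interval: [-2.142500, -1.773750]

After 3 iteration(s), the approximation is c_3 = -1.773750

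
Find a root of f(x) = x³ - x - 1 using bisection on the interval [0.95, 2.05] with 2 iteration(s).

f(x) = x³ - x - 1
Initial interval: [0.95, 2.05]

Iteration 1:
  c_1 = (0.950000 + 2.050000)/2 = 1.500000
  f(c_1) = f(1.500000) = 0.875000
  f(a) × f(c) < 0, new interval: [0.950000, 1.500000]
Iteration 2:
  c_2 = (0.950000 + 1.500000)/2 = 1.225000
  f(c_2) = f(1.225000) = -0.386734
  f(a) × f(c) ≥ 0, new interval: [1.225000, 1.500000]

After 2 iteration(s), the approximation is c_2 = 1.225000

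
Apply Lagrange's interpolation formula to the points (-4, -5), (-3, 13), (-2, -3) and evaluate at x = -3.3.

Lagrange interpolation formula:
P(x) = Σ yᵢ × Lᵢ(x)
where Lᵢ(x) = Π_{j≠i} (x - xⱼ)/(xᵢ - xⱼ)

L_0(-3.3) = (-3.3 - (-3))/(-4 - (-3)) × (-3.3 - (-2))/(-4 - (-2)) = 0.195000
L_1(-3.3) = (-3.3 - (-4))/(-3 - (-4)) × (-3.3 - (-2))/(-3 - (-2)) = 0.910000
L_2(-3.3) = (-3.3 - (-4))/(-2 - (-4)) × (-3.3 - (-3))/(-2 - (-3)) = -0.105000

P(-3.3) = (-5)×L_0(-3.3) + 13×L_1(-3.3) + (-3)×L_2(-3.3)
P(-3.3) = 11.170000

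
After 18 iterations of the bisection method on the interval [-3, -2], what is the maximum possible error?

Bisection error bound: |error| ≤ (b-a)/2^n
|error| ≤ (-2 - (-3))/2^18 = 1/2^18
|error| ≤ 0.0000038147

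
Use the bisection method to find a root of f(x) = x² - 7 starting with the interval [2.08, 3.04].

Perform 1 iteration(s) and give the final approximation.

f(x) = x² - 7
Initial interval: [2.08, 3.04]

Iteration 1:
  c_1 = (2.080000 + 3.040000)/2 = 2.560000
  f(c_1) = f(2.560000) = -0.446400
  f(a) × f(c) ≥ 0, new interval: [2.560000, 3.040000]

After 1 iteration(s), the approximation is c_1 = 2.560000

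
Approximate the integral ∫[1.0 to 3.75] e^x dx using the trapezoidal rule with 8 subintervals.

f(x) = e^x
a = 1.0, b = 3.75, n = 8
h = (b - a)/n = 0.343750

Trapezoidal rule: (h/2)[f(x₀) + 2f(x₁) + 2f(x₂) + ... + f(xₙ)]

x_0 = 1.0000, f(x_0) = 2.718282, coefficient = 1
x_1 = 1.3438, f(x_1) = 3.833392, coefficient = 2
x_2 = 1.6875, f(x_2) = 5.405949, coefficient = 2
x_3 = 2.0312, f(x_3) = 7.623610, coefficient = 2
x_4 = 2.3750, f(x_4) = 10.751013, coefficient = 2
x_5 = 2.7188, f(x_5) = 15.161359, coefficient = 2
x_6 = 3.0625, f(x_6) = 21.380943, coefficient = 2
x_7 = 3.4062, f(x_7) = 30.151962, coefficient = 2
x_8 = 3.7500, f(x_8) = 42.521082, coefficient = 1

I ≈ (0.343750/2) × 233.855819 = 40.193969
Exact value: 39.802800
Error: 0.391169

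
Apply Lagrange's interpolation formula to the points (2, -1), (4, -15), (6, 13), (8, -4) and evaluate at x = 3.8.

Lagrange interpolation formula:
P(x) = Σ yᵢ × Lᵢ(x)
where Lᵢ(x) = Π_{j≠i} (x - xⱼ)/(xᵢ - xⱼ)

L_0(3.8) = (3.8 - 4)/(2 - 4) × (3.8 - 6)/(2 - 6) × (3.8 - 8)/(2 - 8) = 0.038500
L_1(3.8) = (3.8 - 2)/(4 - 2) × (3.8 - 6)/(4 - 6) × (3.8 - 8)/(4 - 8) = 1.039500
L_2(3.8) = (3.8 - 2)/(6 - 2) × (3.8 - 4)/(6 - 4) × (3.8 - 8)/(6 - 8) = -0.094500
L_3(3.8) = (3.8 - 2)/(8 - 2) × (3.8 - 4)/(8 - 4) × (3.8 - 6)/(8 - 6) = 0.016500

P(3.8) = (-1)×L_0(3.8) + (-15)×L_1(3.8) + 13×L_2(3.8) + (-4)×L_3(3.8)
P(3.8) = -16.925500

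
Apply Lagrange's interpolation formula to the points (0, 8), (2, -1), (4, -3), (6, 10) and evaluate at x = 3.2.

Lagrange interpolation formula:
P(x) = Σ yᵢ × Lᵢ(x)
where Lᵢ(x) = Π_{j≠i} (x - xⱼ)/(xᵢ - xⱼ)

L_0(3.2) = (3.2 - 2)/(0 - 2) × (3.2 - 4)/(0 - 4) × (3.2 - 6)/(0 - 6) = -0.056000
L_1(3.2) = (3.2 - 0)/(2 - 0) × (3.2 - 4)/(2 - 4) × (3.2 - 6)/(2 - 6) = 0.448000
L_2(3.2) = (3.2 - 0)/(4 - 0) × (3.2 - 2)/(4 - 2) × (3.2 - 6)/(4 - 6) = 0.672000
L_3(3.2) = (3.2 - 0)/(6 - 0) × (3.2 - 2)/(6 - 2) × (3.2 - 4)/(6 - 4) = -0.064000

P(3.2) = 8×L_0(3.2) + (-1)×L_1(3.2) + (-3)×L_2(3.2) + 10×L_3(3.2)
P(3.2) = -3.552000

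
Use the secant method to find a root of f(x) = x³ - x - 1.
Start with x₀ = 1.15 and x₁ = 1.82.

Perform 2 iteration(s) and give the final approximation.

f(x) = x³ - x - 1
x₀ = 1.15, x₁ = 1.82

Secant formula: x_{n+1} = x_n - f(x_n)(x_n - x_{n-1})/(f(x_n) - f(x_{n-1}))

Iteration 1:
  f(1.150000) = -0.629125
  f(1.820000) = 3.208568
  x_2 = 1.820000 - 3.208568×(1.820000 - 1.150000)/(3.208568 - (-0.629125))
       = 1.259835
Iteration 2:
  f(1.820000) = 3.208568
  f(1.259835) = -0.260244
  x_3 = 1.259835 - (-0.260244)×(1.259835 - 1.820000)/(-0.260244 - 3.208568)
       = 1.301861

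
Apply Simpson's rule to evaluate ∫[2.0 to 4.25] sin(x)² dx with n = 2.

f(x) = sin(x)²
a = 2.0, b = 4.25, n = 2
h = (b - a)/n = 1.125000

Simpson's rule: (h/3)[f(x₀) + 4f(x₁) + 2f(x₂) + ... + f(xₙ)]

x_0 = 2.0000, f(x_0) = 0.826822, coefficient = 1
x_1 = 3.1250, f(x_1) = 0.000275, coefficient = 4
x_2 = 4.2500, f(x_2) = 0.801006, coefficient = 1

I ≈ (1.125000/3) × 1.628929 = 0.610848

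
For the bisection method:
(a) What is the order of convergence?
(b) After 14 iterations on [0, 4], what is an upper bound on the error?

(a) Bisection has linear (order 1) convergence; the error is halved each step.

(b) Error bound = (b-a)/2^n = (4 - 0)/2^{14}
    = 4/2^{14}

(a) 1 (linear); (b) error ≤ 2.44e-04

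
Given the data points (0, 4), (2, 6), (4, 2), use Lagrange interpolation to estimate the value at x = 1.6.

Lagrange interpolation formula:
P(x) = Σ yᵢ × Lᵢ(x)
where Lᵢ(x) = Π_{j≠i} (x - xⱼ)/(xᵢ - xⱼ)

L_0(1.6) = (1.6 - 2)/(0 - 2) × (1.6 - 4)/(0 - 4) = 0.120000
L_1(1.6) = (1.6 - 0)/(2 - 0) × (1.6 - 4)/(2 - 4) = 0.960000
L_2(1.6) = (1.6 - 0)/(4 - 0) × (1.6 - 2)/(4 - 2) = -0.080000

P(1.6) = 4×L_0(1.6) + 6×L_1(1.6) + 2×L_2(1.6)
P(1.6) = 6.080000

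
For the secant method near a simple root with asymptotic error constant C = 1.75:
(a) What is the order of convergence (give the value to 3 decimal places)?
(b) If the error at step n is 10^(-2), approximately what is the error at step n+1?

(a) Secant method has superlinear convergence with order φ = (1+√5)/2 ≈ 1.618.
    This means |e_{n+1}| ≈ C|e_n|^1.618.

(b) With |e_n| = 10^(-2) and C = 1.75:
    |e_{n+1}| ≈ 1.75 × (10^(-2))^1.618 = 1.75 × 10^(-3.24)

(a) ≈ 1.618 (golden ratio); (b) |e_{n+1}| ≈ 1.016e-03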